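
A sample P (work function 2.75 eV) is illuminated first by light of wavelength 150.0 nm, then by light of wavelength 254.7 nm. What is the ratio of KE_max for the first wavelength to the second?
2.6043

Using Einstein's equation: KE_max = hc/λ - φ

For λ₁ = 150.0 nm:
E₁ = hc/λ₁ = 8.2656 eV
KE₁ = E₁ - φ = 8.2656 - 2.75 = 5.5156 eV

For λ₂ = 254.7 nm:
E₂ = hc/λ₂ = 4.8679 eV
KE₂ = E₂ - φ = 4.8679 - 2.75 = 2.1179 eV

Ratio: KE₁/KE₂ = 5.5156/2.1179 = 2.6043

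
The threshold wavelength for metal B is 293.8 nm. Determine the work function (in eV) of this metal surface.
4.22 eV

At the threshold wavelength, photon energy equals work function:
φ = hc/λ₀

Calculating:
φ = (6.626×10⁻³⁴ J·s)(3×10⁸ m/s) / (293.8×10⁻⁹ m)
φ = 4.22 eV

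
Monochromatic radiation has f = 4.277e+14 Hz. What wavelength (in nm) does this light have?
700.94 nm

Using the wave equation: c = fλ

Solving for wavelength:
λ = c/f = (3×10⁸ m/s) / (4.277e+14 Hz)
λ = 700.94 nm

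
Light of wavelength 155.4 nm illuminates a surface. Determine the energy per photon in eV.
7.9784 eV

Using E = hf = hc/λ:

E = hc/λ = (6.626×10⁻³⁴ J·s)(3×10⁸ m/s) / (155.4×10⁻⁹ m)
E = 7.9784 eV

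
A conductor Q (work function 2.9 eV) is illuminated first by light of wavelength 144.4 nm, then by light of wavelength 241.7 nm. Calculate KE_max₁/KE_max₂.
2.5502

Using Einstein's equation: KE_max = hc/λ - φ

For λ₁ = 144.4 nm:
E₁ = hc/λ₁ = 8.5862 eV
KE₁ = E₁ - φ = 8.5862 - 2.9 = 5.6862 eV

For λ₂ = 241.7 nm:
E₂ = hc/λ₂ = 5.1297 eV
KE₂ = E₂ - φ = 5.1297 - 2.9 = 2.2297 eV

Ratio: KE₁/KE₂ = 5.6862/2.2297 = 2.5502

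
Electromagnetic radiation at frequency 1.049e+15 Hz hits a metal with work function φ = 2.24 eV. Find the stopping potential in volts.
2.0983 V

The stopping potential V_s satisfies: eV_s = KE_max

First, find KE_max using Einstein's equation:
E_photon = hf = (6.626×10⁻³⁴ J·s)(1.049e+15 Hz) = 4.3383 eV
KE_max = E_photon - φ = 4.3383 - 2.24 = 2.0983 eV

Since eV_s = KE_max:
V_s = KE_max/e = 2.0983 V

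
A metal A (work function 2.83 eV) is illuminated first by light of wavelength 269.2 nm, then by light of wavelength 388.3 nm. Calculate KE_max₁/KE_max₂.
4.8916

Using Einstein's equation: KE_max = hc/λ - φ

For λ₁ = 269.2 nm:
E₁ = hc/λ₁ = 4.6057 eV
KE₁ = E₁ - φ = 4.6057 - 2.83 = 1.7757 eV

For λ₂ = 388.3 nm:
E₂ = hc/λ₂ = 3.1930 eV
KE₂ = E₂ - φ = 3.1930 - 2.83 = 0.3630 eV

Ratio: KE₁/KE₂ = 1.7757/0.3630 = 4.8916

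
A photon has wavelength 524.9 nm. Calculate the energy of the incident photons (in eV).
2.3621 eV

Using E = hf = hc/λ:

E = hc/λ = (6.626×10⁻³⁴ J·s)(3×10⁸ m/s) / (524.9×10⁻⁹ m)
E = 2.3621 eV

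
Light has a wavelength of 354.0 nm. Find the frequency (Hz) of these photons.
8.4687e+14 Hz

Using the wave equation: c = fλ

Solving for frequency:
f = c/λ = (3×10⁸ m/s) / (354.0×10⁻⁹ m)
f = 8.4687e+14 Hz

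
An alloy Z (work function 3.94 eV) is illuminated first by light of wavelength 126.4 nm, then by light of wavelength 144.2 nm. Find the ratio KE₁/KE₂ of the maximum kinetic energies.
1.2599

Using Einstein's equation: KE_max = hc/λ - φ

For λ₁ = 126.4 nm:
E₁ = hc/λ₁ = 9.8089 eV
KE₁ = E₁ - φ = 9.8089 - 3.94 = 5.8689 eV

For λ₂ = 144.2 nm:
E₂ = hc/λ₂ = 8.5981 eV
KE₂ = E₂ - φ = 8.5981 - 3.94 = 4.6581 eV

Ratio: KE₁/KE₂ = 5.8689/4.6581 = 1.2599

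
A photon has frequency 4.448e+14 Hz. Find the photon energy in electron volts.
1.8395 eV

Using E = hf:

E = hf = (6.626×10⁻³⁴ J·s)(4.448e+14 Hz)
E = 1.8395 eV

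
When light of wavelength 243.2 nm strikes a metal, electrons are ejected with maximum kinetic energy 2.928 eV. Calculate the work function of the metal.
2.17 eV

From Einstein's photoelectric equation: KE_max = hf - φ = hc/λ - φ

Rearranging for φ:
φ = hc/λ - KE_max

Calculate photon energy:
E_photon = hc/λ = 5.0980 eV

Therefore:
φ = 5.0980 - 2.928 = 2.17 eV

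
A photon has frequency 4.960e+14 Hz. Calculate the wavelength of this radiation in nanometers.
604.42 nm

Using the wave equation: c = fλ

Solving for wavelength:
λ = c/f = (3×10⁸ m/s) / (4.960e+14 Hz)
λ = 604.42 nm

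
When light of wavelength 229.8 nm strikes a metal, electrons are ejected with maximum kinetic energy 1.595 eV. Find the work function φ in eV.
3.80 eV

From Einstein's photoelectric equation: KE_max = hf - φ = hc/λ - φ

Rearranging for φ:
φ = hc/λ - KE_max

Calculate photon energy:
E_photon = hc/λ = 5.3953 eV

Therefore:
φ = 5.3953 - 1.595 = 3.80 eV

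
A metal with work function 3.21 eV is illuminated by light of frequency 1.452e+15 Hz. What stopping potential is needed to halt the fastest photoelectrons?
2.7950 V

The stopping potential V_s satisfies: eV_s = KE_max

First, find KE_max using Einstein's equation:
E_photon = hf = (6.626×10⁻³⁴ J·s)(1.452e+15 Hz) = 6.0050 eV
KE_max = E_photon - φ = 6.0050 - 3.21 = 2.7950 eV

Since eV_s = KE_max:
V_s = KE_max/e = 2.7950 V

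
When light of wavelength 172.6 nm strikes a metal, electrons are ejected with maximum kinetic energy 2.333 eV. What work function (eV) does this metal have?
4.85 eV

From Einstein's photoelectric equation: KE_max = hf - φ = hc/λ - φ

Rearranging for φ:
φ = hc/λ - KE_max

Calculate photon energy:
E_photon = hc/λ = 7.1833 eV

Therefore:
φ = 7.1833 - 2.333 = 4.85 eV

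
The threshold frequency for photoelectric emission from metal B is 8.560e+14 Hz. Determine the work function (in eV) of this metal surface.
3.54 eV

At the threshold frequency, photon energy equals work function:
φ = hf₀

Calculating:
φ = (6.626×10⁻³⁴ J·s)(8.560e+14 Hz)
φ = 3.54 eV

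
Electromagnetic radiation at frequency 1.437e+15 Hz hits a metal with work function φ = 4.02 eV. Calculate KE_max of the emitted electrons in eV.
1.9230 eV

Using Einstein's photoelectric equation: KE_max = hf - φ

First, calculate the photon energy:
E_photon = hf = (6.626×10⁻³⁴ J·s)(1.437e+15 Hz)
E_photon = 5.9430 eV

Then, the maximum kinetic energy:
KE_max = E_photon - φ = 5.9430 eV - 4.02 eV = 1.9230 eV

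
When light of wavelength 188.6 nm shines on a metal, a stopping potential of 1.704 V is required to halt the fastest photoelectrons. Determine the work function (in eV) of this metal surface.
4.87 eV

The stopping potential gives the maximum kinetic energy: KE_max = eV_s = 1.704 eV

From Einstein's photoelectric equation: KE_max = hc/λ - φ
Rearranging: φ = hc/λ - KE_max

Calculate photon energy:
E_photon = hc/λ = (6.626×10⁻³⁴ J·s)(3×10⁸ m/s) / (188.6×10⁻⁹ m) = 6.5739 eV

Therefore:
φ = 6.5739 - 1.704 = 4.87 eV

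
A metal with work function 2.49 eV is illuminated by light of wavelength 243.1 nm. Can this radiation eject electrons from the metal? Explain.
Yes

For photoemission, the photon energy must exceed the work function.

Photon energy: E = hc/λ = 5.1001 eV
Work function: φ = 2.49 eV

Since E_photon (5.1001 eV) > φ (2.49 eV), photoemission WILL occur.
The threshold wavelength is λ₀ = hc/φ = 497.9 nm.
Since 243.1 nm < 497.9 nm, the light has sufficient energy.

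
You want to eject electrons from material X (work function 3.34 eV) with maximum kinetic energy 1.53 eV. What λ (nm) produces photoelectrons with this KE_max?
254.59 nm

From Einstein's equation: KE_max = hc/λ - φ

Rearranging for λ:
hc/λ = KE_max + φ
λ = hc/(KE_max + φ)

Required photon energy:
E_photon = KE_max + φ = 1.53 + 3.34 = 4.87 eV

Required wavelength:
λ = hc/E_photon = (6.626×10⁻³⁴)(3×10⁸) / (4.87 × 1.602×10⁻¹⁹)
λ = 254.59 nm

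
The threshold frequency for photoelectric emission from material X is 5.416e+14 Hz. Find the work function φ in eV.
2.24 eV

At the threshold frequency, photon energy equals work function:
φ = hf₀

Calculating:
φ = (6.626×10⁻³⁴ J·s)(5.416e+14 Hz)
φ = 2.24 eV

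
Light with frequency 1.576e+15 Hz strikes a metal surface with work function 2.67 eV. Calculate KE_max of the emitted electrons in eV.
3.8478 eV

Using Einstein's photoelectric equation: KE_max = hf - φ

First, calculate the photon energy:
E_photon = hf = (6.626×10⁻³⁴ J·s)(1.576e+15 Hz)
E_photon = 6.5178 eV

Then, the maximum kinetic energy:
KE_max = E_photon - φ = 6.5178 eV - 2.67 eV = 3.8478 eV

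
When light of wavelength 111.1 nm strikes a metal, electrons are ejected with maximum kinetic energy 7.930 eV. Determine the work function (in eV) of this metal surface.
3.23 eV

From Einstein's photoelectric equation: KE_max = hf - φ = hc/λ - φ

Rearranging for φ:
φ = hc/λ - KE_max

Calculate photon energy:
E_photon = hc/λ = 11.1597 eV

Therefore:
φ = 11.1597 - 7.930 = 3.23 eV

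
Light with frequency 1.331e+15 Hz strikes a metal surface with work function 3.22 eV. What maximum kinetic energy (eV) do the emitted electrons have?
2.2846 eV

Using Einstein's photoelectric equation: KE_max = hf - φ

First, calculate the photon energy:
E_photon = hf = (6.626×10⁻³⁴ J·s)(1.331e+15 Hz)
E_photon = 5.5046 eV

Then, the maximum kinetic energy:
KE_max = E_photon - φ = 5.5046 eV - 3.22 eV = 2.2846 eV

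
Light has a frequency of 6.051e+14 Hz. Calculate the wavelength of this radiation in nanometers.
495.44 nm

Using the wave equation: c = fλ

Solving for wavelength:
λ = c/f = (3×10⁸ m/s) / (6.051e+14 Hz)
λ = 495.44 nm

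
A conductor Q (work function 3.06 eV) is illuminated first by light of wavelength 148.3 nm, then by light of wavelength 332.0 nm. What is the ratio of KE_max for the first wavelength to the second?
7.8586

Using Einstein's equation: KE_max = hc/λ - φ

For λ₁ = 148.3 nm:
E₁ = hc/λ₁ = 8.3604 eV
KE₁ = E₁ - φ = 8.3604 - 3.06 = 5.3004 eV

For λ₂ = 332.0 nm:
E₂ = hc/λ₂ = 3.7345 eV
KE₂ = E₂ - φ = 3.7345 - 3.06 = 0.6745 eV

Ratio: KE₁/KE₂ = 5.3004/0.6745 = 7.8586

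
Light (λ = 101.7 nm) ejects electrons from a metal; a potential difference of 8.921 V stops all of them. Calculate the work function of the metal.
3.27 eV

The stopping potential gives the maximum kinetic energy: KE_max = eV_s = 8.921 eV

From Einstein's photoelectric equation: KE_max = hc/λ - φ
Rearranging: φ = hc/λ - KE_max

Calculate photon energy:
E_photon = hc/λ = (6.626×10⁻³⁴ J·s)(3×10⁸ m/s) / (101.7×10⁻⁹ m) = 12.1912 eV

Therefore:
φ = 12.1912 - 8.921 = 3.27 eV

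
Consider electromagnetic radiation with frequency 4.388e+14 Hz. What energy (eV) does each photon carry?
1.8147 eV

Using E = hf:

E = hf = (6.626×10⁻³⁴ J·s)(4.388e+14 Hz)
E = 1.8147 eV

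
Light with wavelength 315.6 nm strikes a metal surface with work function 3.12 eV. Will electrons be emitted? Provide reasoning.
Yes

For photoemission, the photon energy must exceed the work function.

Photon energy: E = hc/λ = 3.9285 eV
Work function: φ = 3.12 eV

Since E_photon (3.9285 eV) > φ (3.12 eV), photoemission WILL occur.
The threshold wavelength is λ₀ = hc/φ = 397.4 nm.
Since 315.6 nm < 397.4 nm, the light has sufficient energy.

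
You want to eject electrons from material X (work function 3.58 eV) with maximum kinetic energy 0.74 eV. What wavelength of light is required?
287.00 nm

From Einstein's equation: KE_max = hc/λ - φ

Rearranging for λ:
hc/λ = KE_max + φ
λ = hc/(KE_max + φ)

Required photon energy:
E_photon = KE_max + φ = 0.74 + 3.58 = 4.32 eV

Required wavelength:
λ = hc/E_photon = (6.626×10⁻³⁴)(3×10⁸) / (4.32 × 1.602×10⁻¹⁹)
λ = 287.00 nm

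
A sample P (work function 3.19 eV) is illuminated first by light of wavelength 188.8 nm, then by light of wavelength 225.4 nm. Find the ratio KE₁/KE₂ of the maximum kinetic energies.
1.4615

Using Einstein's equation: KE_max = hc/λ - φ

For λ₁ = 188.8 nm:
E₁ = hc/λ₁ = 6.5670 eV
KE₁ = E₁ - φ = 6.5670 - 3.19 = 3.3770 eV

For λ₂ = 225.4 nm:
E₂ = hc/λ₂ = 5.5006 eV
KE₂ = E₂ - φ = 5.5006 - 3.19 = 2.3106 eV

Ratio: KE₁/KE₂ = 3.3770/2.3106 = 1.4615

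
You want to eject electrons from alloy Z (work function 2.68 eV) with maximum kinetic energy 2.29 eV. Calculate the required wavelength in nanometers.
249.47 nm

From Einstein's equation: KE_max = hc/λ - φ

Rearranging for λ:
hc/λ = KE_max + φ
λ = hc/(KE_max + φ)

Required photon energy:
E_photon = KE_max + φ = 2.29 + 2.68 = 4.97 eV

Required wavelength:
λ = hc/E_photon = (6.626×10⁻³⁴)(3×10⁸) / (4.97 × 1.602×10⁻¹⁹)
λ = 249.47 nm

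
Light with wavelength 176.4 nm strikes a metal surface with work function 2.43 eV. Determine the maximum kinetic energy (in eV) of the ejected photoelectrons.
4.5986 eV

Using Einstein's photoelectric equation: KE_max = hf - φ = hc/λ - φ

First, calculate the photon energy:
E_photon = hc/λ = (6.626×10⁻³⁴ J·s)(3×10⁸ m/s) / (176.4×10⁻⁹ m)
E_photon = 7.0286 eV

Then, the maximum kinetic energy:
KE_max = E_photon - φ = 7.0286 eV - 2.43 eV = 4.5986 eV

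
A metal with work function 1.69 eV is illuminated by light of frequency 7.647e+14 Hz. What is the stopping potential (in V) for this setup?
1.4725 V

The stopping potential V_s satisfies: eV_s = KE_max

First, find KE_max using Einstein's equation:
E_photon = hf = (6.626×10⁻³⁴ J·s)(7.647e+14 Hz) = 3.1625 eV
KE_max = E_photon - φ = 3.1625 - 1.69 = 1.4725 eV

Since eV_s = KE_max:
V_s = KE_max/e = 1.4725 V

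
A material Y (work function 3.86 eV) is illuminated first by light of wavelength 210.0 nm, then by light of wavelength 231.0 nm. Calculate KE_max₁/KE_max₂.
1.3561

Using Einstein's equation: KE_max = hc/λ - φ

For λ₁ = 210.0 nm:
E₁ = hc/λ₁ = 5.9040 eV
KE₁ = E₁ - φ = 5.9040 - 3.86 = 2.0440 eV

For λ₂ = 231.0 nm:
E₂ = hc/λ₂ = 5.3673 eV
KE₂ = E₂ - φ = 5.3673 - 3.86 = 1.5073 eV

Ratio: KE₁/KE₂ = 2.0440/1.5073 = 1.3561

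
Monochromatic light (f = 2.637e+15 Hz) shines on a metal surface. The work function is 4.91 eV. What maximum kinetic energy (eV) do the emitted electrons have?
5.9958 eV

Using Einstein's photoelectric equation: KE_max = hf - φ

First, calculate the photon energy:
E_photon = hf = (6.626×10⁻³⁴ J·s)(2.637e+15 Hz)
E_photon = 10.9058 eV

Then, the maximum kinetic energy:
KE_max = E_photon - φ = 10.9058 eV - 4.91 eV = 5.9958 eV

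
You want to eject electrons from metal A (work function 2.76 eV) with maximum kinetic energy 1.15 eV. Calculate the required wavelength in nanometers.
317.10 nm

From Einstein's equation: KE_max = hc/λ - φ

Rearranging for λ:
hc/λ = KE_max + φ
λ = hc/(KE_max + φ)

Required photon energy:
E_photon = KE_max + φ = 1.15 + 2.76 = 3.91 eV

Required wavelength:
λ = hc/E_photon = (6.626×10⁻³⁴)(3×10⁸) / (3.91 × 1.602×10⁻¹⁹)
λ = 317.10 nm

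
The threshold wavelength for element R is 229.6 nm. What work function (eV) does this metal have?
5.40 eV

At the threshold wavelength, photon energy equals work function:
φ = hc/λ₀

Calculating:
φ = (6.626×10⁻³⁴ J·s)(3×10⁸ m/s) / (229.6×10⁻⁹ m)
φ = 5.40 eV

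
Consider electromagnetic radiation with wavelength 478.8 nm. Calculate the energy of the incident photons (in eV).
2.5895 eV

Using E = hf = hc/λ:

E = hc/λ = (6.626×10⁻³⁴ J·s)(3×10⁸ m/s) / (478.8×10⁻⁹ m)
E = 2.5895 eV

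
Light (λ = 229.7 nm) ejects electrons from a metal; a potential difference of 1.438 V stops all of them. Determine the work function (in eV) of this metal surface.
3.96 eV

The stopping potential gives the maximum kinetic energy: KE_max = eV_s = 1.438 eV

From Einstein's photoelectric equation: KE_max = hc/λ - φ
Rearranging: φ = hc/λ - KE_max

Calculate photon energy:
E_photon = hc/λ = (6.626×10⁻³⁴ J·s)(3×10⁸ m/s) / (229.7×10⁻⁹ m) = 5.3977 eV

Therefore:
φ = 5.3977 - 1.438 = 3.96 eV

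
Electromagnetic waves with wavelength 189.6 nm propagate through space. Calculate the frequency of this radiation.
1.5812e+15 Hz

Using the wave equation: c = fλ

Solving for frequency:
f = c/λ = (3×10⁸ m/s) / (189.6×10⁻⁹ m)
f = 1.5812e+15 Hz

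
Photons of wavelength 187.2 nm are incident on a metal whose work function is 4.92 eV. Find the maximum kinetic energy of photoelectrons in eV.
1.7031 eV

Using Einstein's photoelectric equation: KE_max = hf - φ = hc/λ - φ

First, calculate the photon energy:
E_photon = hc/λ = (6.626×10⁻³⁴ J·s)(3×10⁸ m/s) / (187.2×10⁻⁹ m)
E_photon = 6.6231 eV

Then, the maximum kinetic energy:
KE_max = E_photon - φ = 6.6231 eV - 4.92 eV = 1.7031 eV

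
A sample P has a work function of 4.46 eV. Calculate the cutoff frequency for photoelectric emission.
1.0784e+15 Hz

The threshold frequency is when the photon energy equals the work function:
hf₀ = φ

Solving for f₀:
f₀ = φ/h = (4.46 eV × 1.602×10⁻¹⁹ J/eV) / (6.626×10⁻³⁴ J·s)
f₀ = 1.0784e+15 Hz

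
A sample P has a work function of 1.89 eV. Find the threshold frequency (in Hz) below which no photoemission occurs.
4.5700e+14 Hz

The threshold frequency is when the photon energy equals the work function:
hf₀ = φ

Solving for f₀:
f₀ = φ/h = (1.89 eV × 1.602×10⁻¹⁹ J/eV) / (6.626×10⁻³⁴ J·s)
f₀ = 4.5700e+14 Hz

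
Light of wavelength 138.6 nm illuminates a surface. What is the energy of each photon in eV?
8.9455 eV

Using E = hf = hc/λ:

E = hc/λ = (6.626×10⁻³⁴ J·s)(3×10⁸ m/s) / (138.6×10⁻⁹ m)
E = 8.9455 eV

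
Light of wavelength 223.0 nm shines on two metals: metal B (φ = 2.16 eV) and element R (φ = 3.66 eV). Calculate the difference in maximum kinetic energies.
1.5000 eV

Using KE_max = hc/λ - φ for each metal:

Photon energy: E = hc/λ = 5.5598 eV

For metal B (φ₁ = 2.16 eV):
KE₁ = E - φ₁ = 5.5598 - 2.16 = 3.3998 eV

For element R (φ₂ = 3.66 eV):
KE₂ = E - φ₂ = 5.5598 - 3.66 = 1.8998 eV

Difference:
ΔKE = KE₁ - KE₂ = 3.3998 - 1.8998 = 1.5000 eV

Note: The difference equals the difference in work functions: 3.66 - 2.16 = 1.50 eV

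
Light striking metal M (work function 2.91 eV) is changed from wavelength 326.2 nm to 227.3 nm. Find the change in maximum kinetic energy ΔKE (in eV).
1.6538 eV

Using Einstein's equation: KE_max = hc/λ - φ

For λ₁ = 326.2 nm:
KE₁ = hc/λ₁ - φ = 3.8009 - 2.91 = 0.8909 eV

For λ₂ = 227.3 nm:
KE₂ = hc/λ₂ - φ = 5.4547 - 2.91 = 2.5447 eV

Change in KE:
ΔKE = KE₂ - KE₁ = 2.5447 - 0.8909 = 1.6538 eV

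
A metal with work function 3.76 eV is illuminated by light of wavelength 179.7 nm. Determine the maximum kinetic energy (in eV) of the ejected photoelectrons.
3.1395 eV

Using Einstein's photoelectric equation: KE_max = hf - φ = hc/λ - φ

First, calculate the photon energy:
E_photon = hc/λ = (6.626×10⁻³⁴ J·s)(3×10⁸ m/s) / (179.7×10⁻⁹ m)
E_photon = 6.8995 eV

Then, the maximum kinetic energy:
KE_max = E_photon - φ = 6.8995 eV - 3.76 eV = 3.1395 eV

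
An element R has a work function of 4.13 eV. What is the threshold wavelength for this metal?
300.20 nm

The threshold wavelength is when the photon energy equals the work function:
hc/λ₀ = φ

Solving for λ₀:
λ₀ = hc/φ = (6.626×10⁻³⁴ J·s)(3×10⁸ m/s) / (4.13 eV × 1.602×10⁻¹⁹ J/eV)
λ₀ = 300.20 nm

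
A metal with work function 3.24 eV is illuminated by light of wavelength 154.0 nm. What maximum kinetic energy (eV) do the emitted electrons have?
4.8109 eV

Using Einstein's photoelectric equation: KE_max = hf - φ = hc/λ - φ

First, calculate the photon energy:
E_photon = hc/λ = (6.626×10⁻³⁴ J·s)(3×10⁸ m/s) / (154.0×10⁻⁹ m)
E_photon = 8.0509 eV

Then, the maximum kinetic energy:
KE_max = E_photon - φ = 8.0509 eV - 3.24 eV = 4.8109 eV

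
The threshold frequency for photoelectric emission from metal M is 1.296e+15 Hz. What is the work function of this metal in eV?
5.36 eV

At the threshold frequency, photon energy equals work function:
φ = hf₀

Calculating:
φ = (6.626×10⁻³⁴ J·s)(1.296e+15 Hz)
φ = 5.36 eV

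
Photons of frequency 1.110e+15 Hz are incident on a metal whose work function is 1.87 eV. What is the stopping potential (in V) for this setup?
2.7206 V

The stopping potential V_s satisfies: eV_s = KE_max

First, find KE_max using Einstein's equation:
E_photon = hf = (6.626×10⁻³⁴ J·s)(1.110e+15 Hz) = 4.5906 eV
KE_max = E_photon - φ = 4.5906 - 1.87 = 2.7206 eV

Since eV_s = KE_max:
V_s = KE_max/e = 2.7206 V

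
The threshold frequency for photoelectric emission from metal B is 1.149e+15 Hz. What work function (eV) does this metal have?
4.75 eV

At the threshold frequency, photon energy equals work function:
φ = hf₀

Calculating:
φ = (6.626×10⁻³⁴ J·s)(1.149e+15 Hz)
φ = 4.75 eV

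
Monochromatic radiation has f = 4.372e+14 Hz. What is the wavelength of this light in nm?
685.71 nm

Using the wave equation: c = fλ

Solving for wavelength:
λ = c/f = (3×10⁸ m/s) / (4.372e+14 Hz)
λ = 685.71 nm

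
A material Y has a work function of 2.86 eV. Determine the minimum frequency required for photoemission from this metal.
6.9154e+14 Hz

The threshold frequency is when the photon energy equals the work function:
hf₀ = φ

Solving for f₀:
f₀ = φ/h = (2.86 eV × 1.602×10⁻¹⁹ J/eV) / (6.626×10⁻³⁴ J·s)
f₀ = 6.9154e+14 Hz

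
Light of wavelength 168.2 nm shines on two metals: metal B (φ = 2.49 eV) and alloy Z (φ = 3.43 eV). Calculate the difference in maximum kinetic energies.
0.9400 eV

Using KE_max = hc/λ - φ for each metal:

Photon energy: E = hc/λ = 7.3712 eV

For metal B (φ₁ = 2.49 eV):
KE₁ = E - φ₁ = 7.3712 - 2.49 = 4.8812 eV

For alloy Z (φ₂ = 3.43 eV):
KE₂ = E - φ₂ = 7.3712 - 3.43 = 3.9412 eV

Difference:
ΔKE = KE₁ - KE₂ = 4.8812 - 3.9412 = 0.9400 eV

Note: The difference equals the difference in work functions: 3.43 - 2.49 = 0.94 eV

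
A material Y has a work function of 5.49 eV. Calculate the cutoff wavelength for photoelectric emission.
225.84 nm

The threshold wavelength is when the photon energy equals the work function:
hc/λ₀ = φ

Solving for λ₀:
λ₀ = hc/φ = (6.626×10⁻³⁴ J·s)(3×10⁸ m/s) / (5.49 eV × 1.602×10⁻¹⁹ J/eV)
λ₀ = 225.84 nm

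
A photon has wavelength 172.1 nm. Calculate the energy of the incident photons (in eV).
7.2042 eV

Using E = hf = hc/λ:

E = hc/λ = (6.626×10⁻³⁴ J·s)(3×10⁸ m/s) / (172.1×10⁻⁹ m)
E = 7.2042 eV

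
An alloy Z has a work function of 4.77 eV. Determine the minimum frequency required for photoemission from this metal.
1.1534e+15 Hz

The threshold frequency is when the photon energy equals the work function:
hf₀ = φ

Solving for f₀:
f₀ = φ/h = (4.77 eV × 1.602×10⁻¹⁹ J/eV) / (6.626×10⁻³⁴ J·s)
f₀ = 1.1534e+15 Hz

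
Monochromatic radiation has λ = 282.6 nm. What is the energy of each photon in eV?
4.3873 eV

Using E = hf = hc/λ:

E = hc/λ = (6.626×10⁻³⁴ J·s)(3×10⁸ m/s) / (282.6×10⁻⁹ m)
E = 4.3873 eV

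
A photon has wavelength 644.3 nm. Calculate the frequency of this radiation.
4.6530e+14 Hz

Using the wave equation: c = fλ

Solving for frequency:
f = c/λ = (3×10⁸ m/s) / (644.3×10⁻⁹ m)
f = 4.6530e+14 Hz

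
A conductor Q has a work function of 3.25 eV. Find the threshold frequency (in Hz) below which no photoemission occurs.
7.8585e+14 Hz

The threshold frequency is when the photon energy equals the work function:
hf₀ = φ

Solving for f₀:
f₀ = φ/h = (3.25 eV × 1.602×10⁻¹⁹ J/eV) / (6.626×10⁻³⁴ J·s)
f₀ = 7.8585e+14 Hz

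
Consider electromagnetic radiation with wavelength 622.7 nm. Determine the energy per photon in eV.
1.9911 eV

Using E = hf = hc/λ:

E = hc/λ = (6.626×10⁻³⁴ J·s)(3×10⁸ m/s) / (622.7×10⁻⁹ m)
E = 1.9911 eV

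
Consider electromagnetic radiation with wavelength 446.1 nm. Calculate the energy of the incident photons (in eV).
2.7793 eV

Using E = hf = hc/λ:

E = hc/λ = (6.626×10⁻³⁴ J·s)(3×10⁸ m/s) / (446.1×10⁻⁹ m)
E = 2.7793 eV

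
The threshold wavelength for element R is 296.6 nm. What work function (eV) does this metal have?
4.18 eV

At the threshold wavelength, photon energy equals work function:
φ = hc/λ₀

Calculating:
φ = (6.626×10⁻³⁴ J·s)(3×10⁸ m/s) / (296.6×10⁻⁹ m)
φ = 4.18 eV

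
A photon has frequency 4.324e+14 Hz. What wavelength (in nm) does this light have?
693.32 nm

Using the wave equation: c = fλ

Solving for wavelength:
λ = c/f = (3×10⁸ m/s) / (4.324e+14 Hz)
λ = 693.32 nm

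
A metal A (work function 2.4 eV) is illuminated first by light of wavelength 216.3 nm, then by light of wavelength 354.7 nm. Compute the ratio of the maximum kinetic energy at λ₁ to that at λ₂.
3.0417

Using Einstein's equation: KE_max = hc/λ - φ

For λ₁ = 216.3 nm:
E₁ = hc/λ₁ = 5.7320 eV
KE₁ = E₁ - φ = 5.7320 - 2.4 = 3.3320 eV

For λ₂ = 354.7 nm:
E₂ = hc/λ₂ = 3.4955 eV
KE₂ = E₂ - φ = 3.4955 - 2.4 = 1.0955 eV

Ratio: KE₁/KE₂ = 3.3320/1.0955 = 3.0417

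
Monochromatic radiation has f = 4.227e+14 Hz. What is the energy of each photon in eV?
1.7481 eV

Using E = hf:

E = hf = (6.626×10⁻³⁴ J·s)(4.227e+14 Hz)
E = 1.7481 eV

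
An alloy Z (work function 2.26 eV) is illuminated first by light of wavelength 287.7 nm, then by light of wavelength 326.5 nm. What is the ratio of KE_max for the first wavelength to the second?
1.3331

Using Einstein's equation: KE_max = hc/λ - φ

For λ₁ = 287.7 nm:
E₁ = hc/λ₁ = 4.3095 eV
KE₁ = E₁ - φ = 4.3095 - 2.26 = 2.0495 eV

For λ₂ = 326.5 nm:
E₂ = hc/λ₂ = 3.7974 eV
KE₂ = E₂ - φ = 3.7974 - 2.26 = 1.5374 eV

Ratio: KE₁/KE₂ = 2.0495/1.5374 = 1.3331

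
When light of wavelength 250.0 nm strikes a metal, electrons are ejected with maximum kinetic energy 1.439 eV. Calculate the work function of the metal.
3.52 eV

From Einstein's photoelectric equation: KE_max = hf - φ = hc/λ - φ

Rearranging for φ:
φ = hc/λ - KE_max

Calculate photon energy:
E_photon = hc/λ = 4.9594 eV

Therefore:
φ = 4.9594 - 1.439 = 3.52 eV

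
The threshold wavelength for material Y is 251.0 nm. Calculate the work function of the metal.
4.94 eV

At the threshold wavelength, photon energy equals work function:
φ = hc/λ₀

Calculating:
φ = (6.626×10⁻³⁴ J·s)(3×10⁸ m/s) / (251.0×10⁻⁹ m)
φ = 4.94 eV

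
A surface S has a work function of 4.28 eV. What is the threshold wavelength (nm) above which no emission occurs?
289.68 nm

The threshold wavelength is when the photon energy equals the work function:
hc/λ₀ = φ

Solving for λ₀:
λ₀ = hc/φ = (6.626×10⁻³⁴ J·s)(3×10⁸ m/s) / (4.28 eV × 1.602×10⁻¹⁹ J/eV)
λ₀ = 289.68 nm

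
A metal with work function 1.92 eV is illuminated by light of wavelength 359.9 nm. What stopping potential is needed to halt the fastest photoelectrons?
1.5250 V

The stopping potential V_s satisfies: eV_s = KE_max

First, find KE_max using Einstein's equation:
E_photon = hc/λ = 3.4450 eV
KE_max = E_photon - φ = 3.4450 - 1.92 = 1.5250 eV

Since eV_s = KE_max:
V_s = KE_max/e = 1.5250 V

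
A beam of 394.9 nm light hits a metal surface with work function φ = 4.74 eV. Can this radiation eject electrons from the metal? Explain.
No

For photoemission, the photon energy must exceed the work function.

Photon energy: E = hc/λ = 3.1396 eV
Work function: φ = 4.74 eV

Since E_photon (3.1396 eV) < φ (4.74 eV), photoemission will NOT occur.
The threshold wavelength is λ₀ = hc/φ = 261.6 nm.
Since 394.9 nm > 261.6 nm, the photons lack sufficient energy.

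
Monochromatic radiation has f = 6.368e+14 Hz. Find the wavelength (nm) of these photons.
470.78 nm

Using the wave equation: c = fλ

Solving for wavelength:
λ = c/f = (3×10⁸ m/s) / (6.368e+14 Hz)
λ = 470.78 nm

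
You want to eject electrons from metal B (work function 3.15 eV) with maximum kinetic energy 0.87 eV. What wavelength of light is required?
308.42 nm

From Einstein's equation: KE_max = hc/λ - φ

Rearranging for λ:
hc/λ = KE_max + φ
λ = hc/(KE_max + φ)

Required photon energy:
E_photon = KE_max + φ = 0.87 + 3.15 = 4.02 eV

Required wavelength:
λ = hc/E_photon = (6.626×10⁻³⁴)(3×10⁸) / (4.02 × 1.602×10⁻¹⁹)
λ = 308.42 nm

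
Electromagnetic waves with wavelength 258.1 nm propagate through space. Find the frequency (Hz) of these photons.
1.1615e+15 Hz

Using the wave equation: c = fλ

Solving for frequency:
f = c/λ = (3×10⁸ m/s) / (258.1×10⁻⁹ m)
f = 1.1615e+15 Hz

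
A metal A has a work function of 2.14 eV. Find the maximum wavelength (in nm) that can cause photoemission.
579.37 nm

The threshold wavelength is when the photon energy equals the work function:
hc/λ₀ = φ

Solving for λ₀:
λ₀ = hc/φ = (6.626×10⁻³⁴ J·s)(3×10⁸ m/s) / (2.14 eV × 1.602×10⁻¹⁹ J/eV)
λ₀ = 579.37 nm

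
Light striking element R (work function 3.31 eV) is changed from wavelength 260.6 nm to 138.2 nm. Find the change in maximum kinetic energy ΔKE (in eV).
4.2137 eV

Using Einstein's equation: KE_max = hc/λ - φ

For λ₁ = 260.6 nm:
KE₁ = hc/λ₁ - φ = 4.7576 - 3.31 = 1.4476 eV

For λ₂ = 138.2 nm:
KE₂ = hc/λ₂ - φ = 8.9714 - 3.31 = 5.6614 eV

Change in KE:
ΔKE = KE₂ - KE₁ = 5.6614 - 1.4476 = 4.2137 eV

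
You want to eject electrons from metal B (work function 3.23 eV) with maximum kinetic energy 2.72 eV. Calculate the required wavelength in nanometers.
208.38 nm

From Einstein's equation: KE_max = hc/λ - φ

Rearranging for λ:
hc/λ = KE_max + φ
λ = hc/(KE_max + φ)

Required photon energy:
E_photon = KE_max + φ = 2.72 + 3.23 = 5.95 eV

Required wavelength:
λ = hc/E_photon = (6.626×10⁻³⁴)(3×10⁸) / (5.95 × 1.602×10⁻¹⁹)
λ = 208.38 nm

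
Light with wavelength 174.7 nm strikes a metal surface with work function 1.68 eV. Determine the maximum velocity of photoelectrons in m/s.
1.3804e+06 m/s

First, find the maximum kinetic energy:
E_photon = hc/λ = 7.0970 eV
KE_max = E_photon - φ = 7.0970 - 1.68 = 5.4170 eV

Convert to Joules: KE_max = 5.4170 × 1.602×10⁻¹⁹ J = 8.6790e-19 J

Then use KE = ½mv² to find velocity:
v = √(2·KE/m) = √(2 × 8.6790e-19 J / 9.109e-31 kg)
v = 1.3804e+06 m/s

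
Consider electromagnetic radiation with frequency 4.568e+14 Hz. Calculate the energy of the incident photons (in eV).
1.8892 eV

Using E = hf:

E = hf = (6.626×10⁻³⁴ J·s)(4.568e+14 Hz)
E = 1.8892 eV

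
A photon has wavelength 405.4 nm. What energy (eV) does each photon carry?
3.0583 eV

Using E = hf = hc/λ:

E = hc/λ = (6.626×10⁻³⁴ J·s)(3×10⁸ m/s) / (405.4×10⁻⁹ m)
E = 3.0583 eV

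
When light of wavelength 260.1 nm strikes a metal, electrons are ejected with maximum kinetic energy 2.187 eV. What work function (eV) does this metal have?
2.58 eV

From Einstein's photoelectric equation: KE_max = hf - φ = hc/λ - φ

Rearranging for φ:
φ = hc/λ - KE_max

Calculate photon energy:
E_photon = hc/λ = 4.7668 eV

Therefore:
φ = 4.7668 - 2.187 = 2.58 eV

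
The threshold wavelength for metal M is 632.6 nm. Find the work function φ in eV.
1.96 eV

At the threshold wavelength, photon energy equals work function:
φ = hc/λ₀

Calculating:
φ = (6.626×10⁻³⁴ J·s)(3×10⁸ m/s) / (632.6×10⁻⁹ m)
φ = 1.96 eV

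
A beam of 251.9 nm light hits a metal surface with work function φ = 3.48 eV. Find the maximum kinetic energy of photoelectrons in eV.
1.4420 eV

Using Einstein's photoelectric equation: KE_max = hf - φ = hc/λ - φ

First, calculate the photon energy:
E_photon = hc/λ = (6.626×10⁻³⁴ J·s)(3×10⁸ m/s) / (251.9×10⁻⁹ m)
E_photon = 4.9220 eV

Then, the maximum kinetic energy:
KE_max = E_photon - φ = 4.9220 eV - 3.48 eV = 1.4420 eV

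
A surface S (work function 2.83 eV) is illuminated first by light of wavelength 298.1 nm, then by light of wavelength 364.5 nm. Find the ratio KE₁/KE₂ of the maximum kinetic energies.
2.3258

Using Einstein's equation: KE_max = hc/λ - φ

For λ₁ = 298.1 nm:
E₁ = hc/λ₁ = 4.1591 eV
KE₁ = E₁ - φ = 4.1591 - 2.83 = 1.3291 eV

For λ₂ = 364.5 nm:
E₂ = hc/λ₂ = 3.4015 eV
KE₂ = E₂ - φ = 3.4015 - 2.83 = 0.5715 eV

Ratio: KE₁/KE₂ = 1.3291/0.5715 = 2.3258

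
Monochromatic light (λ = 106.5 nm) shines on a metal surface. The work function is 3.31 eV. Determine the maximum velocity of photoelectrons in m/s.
1.7120e+06 m/s

First, find the maximum kinetic energy:
E_photon = hc/λ = 11.6417 eV
KE_max = E_photon - φ = 11.6417 - 3.31 = 8.3317 eV

Convert to Joules: KE_max = 8.3317 × 1.602×10⁻¹⁹ J = 1.3349e-18 J

Then use KE = ½mv² to find velocity:
v = √(2·KE/m) = √(2 × 1.3349e-18 J / 9.109e-31 kg)
v = 1.7120e+06 m/s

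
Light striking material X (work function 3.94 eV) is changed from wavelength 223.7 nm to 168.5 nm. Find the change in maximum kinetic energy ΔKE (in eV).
1.8157 eV

Using Einstein's equation: KE_max = hc/λ - φ

For λ₁ = 223.7 nm:
KE₁ = hc/λ₁ - φ = 5.5424 - 3.94 = 1.6024 eV

For λ₂ = 168.5 nm:
KE₂ = hc/λ₂ - φ = 7.3581 - 3.94 = 3.4181 eV

Change in KE:
ΔKE = KE₂ - KE₁ = 3.4181 - 1.6024 = 1.8157 eV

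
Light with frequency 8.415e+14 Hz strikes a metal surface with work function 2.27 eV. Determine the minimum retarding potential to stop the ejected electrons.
1.2102 V

The stopping potential V_s satisfies: eV_s = KE_max

First, find KE_max using Einstein's equation:
E_photon = hf = (6.626×10⁻³⁴ J·s)(8.415e+14 Hz) = 3.4802 eV
KE_max = E_photon - φ = 3.4802 - 2.27 = 1.2102 eV

Since eV_s = KE_max:
V_s = KE_max/e = 1.2102 V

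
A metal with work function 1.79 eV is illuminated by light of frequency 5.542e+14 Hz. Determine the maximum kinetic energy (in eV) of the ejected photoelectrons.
0.5020 eV

Using Einstein's photoelectric equation: KE_max = hf - φ

First, calculate the photon energy:
E_photon = hf = (6.626×10⁻³⁴ J·s)(5.542e+14 Hz)
E_photon = 2.2920 eV

Then, the maximum kinetic energy:
KE_max = E_photon - φ = 2.2920 eV - 1.79 eV = 0.5020 eV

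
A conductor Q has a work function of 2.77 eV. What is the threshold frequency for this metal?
6.6978e+14 Hz

The threshold frequency is when the photon energy equals the work function:
hf₀ = φ

Solving for f₀:
f₀ = φ/h = (2.77 eV × 1.602×10⁻¹⁹ J/eV) / (6.626×10⁻³⁴ J·s)
f₀ = 6.6978e+14 Hz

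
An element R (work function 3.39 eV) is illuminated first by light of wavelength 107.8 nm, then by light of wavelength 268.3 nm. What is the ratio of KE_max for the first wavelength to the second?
6.5887

Using Einstein's equation: KE_max = hc/λ - φ

For λ₁ = 107.8 nm:
E₁ = hc/λ₁ = 11.5013 eV
KE₁ = E₁ - φ = 11.5013 - 3.39 = 8.1113 eV

For λ₂ = 268.3 nm:
E₂ = hc/λ₂ = 4.6211 eV
KE₂ = E₂ - φ = 4.6211 - 3.39 = 1.2311 eV

Ratio: KE₁/KE₂ = 8.1113/1.2311 = 6.5887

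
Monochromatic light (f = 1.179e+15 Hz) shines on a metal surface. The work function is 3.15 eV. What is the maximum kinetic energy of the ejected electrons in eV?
1.7260 eV

Using Einstein's photoelectric equation: KE_max = hf - φ

First, calculate the photon energy:
E_photon = hf = (6.626×10⁻³⁴ J·s)(1.179e+15 Hz)
E_photon = 4.8760 eV

Then, the maximum kinetic energy:
KE_max = E_photon - φ = 4.8760 eV - 3.15 eV = 1.7260 eV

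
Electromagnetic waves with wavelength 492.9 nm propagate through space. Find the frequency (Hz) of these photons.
6.0822e+14 Hz

Using the wave equation: c = fλ

Solving for frequency:
f = c/λ = (3×10⁸ m/s) / (492.9×10⁻⁹ m)
f = 6.0822e+14 Hz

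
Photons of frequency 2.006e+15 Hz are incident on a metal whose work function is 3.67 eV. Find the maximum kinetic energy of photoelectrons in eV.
4.6261 eV

Using Einstein's photoelectric equation: KE_max = hf - φ

First, calculate the photon energy:
E_photon = hf = (6.626×10⁻³⁴ J·s)(2.006e+15 Hz)
E_photon = 8.2961 eV

Then, the maximum kinetic energy:
KE_max = E_photon - φ = 8.2961 eV - 3.67 eV = 4.6261 eV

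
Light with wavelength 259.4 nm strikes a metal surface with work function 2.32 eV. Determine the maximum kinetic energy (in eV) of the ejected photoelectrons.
2.4597 eV

Using Einstein's photoelectric equation: KE_max = hf - φ = hc/λ - φ

First, calculate the photon energy:
E_photon = hc/λ = (6.626×10⁻³⁴ J·s)(3×10⁸ m/s) / (259.4×10⁻⁹ m)
E_photon = 4.7797 eV

Then, the maximum kinetic energy:
KE_max = E_photon - φ = 4.7797 eV - 2.32 eV = 2.4597 eV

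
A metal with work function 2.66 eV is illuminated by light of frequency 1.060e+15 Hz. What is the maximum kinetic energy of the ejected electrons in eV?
1.7238 eV

Using Einstein's photoelectric equation: KE_max = hf - φ

First, calculate the photon energy:
E_photon = hf = (6.626×10⁻³⁴ J·s)(1.060e+15 Hz)
E_photon = 4.3838 eV

Then, the maximum kinetic energy:
KE_max = E_photon - φ = 4.3838 eV - 2.66 eV = 1.7238 eV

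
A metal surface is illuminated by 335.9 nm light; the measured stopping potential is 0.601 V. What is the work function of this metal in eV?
3.09 eV

The stopping potential gives the maximum kinetic energy: KE_max = eV_s = 0.601 eV

From Einstein's photoelectric equation: KE_max = hc/λ - φ
Rearranging: φ = hc/λ - KE_max

Calculate photon energy:
E_photon = hc/λ = (6.626×10⁻³⁴ J·s)(3×10⁸ m/s) / (335.9×10⁻⁹ m) = 3.6911 eV

Therefore:
φ = 3.6911 - 0.601 = 3.09 eV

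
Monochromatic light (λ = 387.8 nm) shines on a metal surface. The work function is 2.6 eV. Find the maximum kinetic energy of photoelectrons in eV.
0.5971 eV

Using Einstein's photoelectric equation: KE_max = hf - φ = hc/λ - φ

First, calculate the photon energy:
E_photon = hc/λ = (6.626×10⁻³⁴ J·s)(3×10⁸ m/s) / (387.8×10⁻⁹ m)
E_photon = 3.1971 eV

Then, the maximum kinetic energy:
KE_max = E_photon - φ = 3.1971 eV - 2.6 eV = 0.5971 eV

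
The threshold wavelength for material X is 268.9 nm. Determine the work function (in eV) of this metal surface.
4.61 eV

At the threshold wavelength, photon energy equals work function:
φ = hc/λ₀

Calculating:
φ = (6.626×10⁻³⁴ J·s)(3×10⁸ m/s) / (268.9×10⁻⁹ m)
φ = 4.61 eV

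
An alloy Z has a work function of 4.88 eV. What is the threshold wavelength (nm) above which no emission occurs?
254.07 nm

The threshold wavelength is when the photon energy equals the work function:
hc/λ₀ = φ

Solving for λ₀:
λ₀ = hc/φ = (6.626×10⁻³⁴ J·s)(3×10⁸ m/s) / (4.88 eV × 1.602×10⁻¹⁹ J/eV)
λ₀ = 254.07 nm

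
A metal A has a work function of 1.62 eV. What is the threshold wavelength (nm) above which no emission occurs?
765.33 nm

The threshold wavelength is when the photon energy equals the work function:
hc/λ₀ = φ

Solving for λ₀:
λ₀ = hc/φ = (6.626×10⁻³⁴ J·s)(3×10⁸ m/s) / (1.62 eV × 1.602×10⁻¹⁹ J/eV)
λ₀ = 765.33 nm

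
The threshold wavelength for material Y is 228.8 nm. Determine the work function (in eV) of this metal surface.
5.42 eV

At the threshold wavelength, photon energy equals work function:
φ = hc/λ₀

Calculating:
φ = (6.626×10⁻³⁴ J·s)(3×10⁸ m/s) / (228.8×10⁻⁹ m)
φ = 5.42 eV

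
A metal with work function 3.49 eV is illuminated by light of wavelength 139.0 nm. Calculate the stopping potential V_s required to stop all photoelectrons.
5.4297 V

The stopping potential V_s satisfies: eV_s = KE_max

First, find KE_max using Einstein's equation:
E_photon = hc/λ = 8.9197 eV
KE_max = E_photon - φ = 8.9197 - 3.49 = 5.4297 eV

Since eV_s = KE_max:
V_s = KE_max/e = 5.4297 V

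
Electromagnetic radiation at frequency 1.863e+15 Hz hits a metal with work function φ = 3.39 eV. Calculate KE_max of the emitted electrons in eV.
4.3147 eV

Using Einstein's photoelectric equation: KE_max = hf - φ

First, calculate the photon energy:
E_photon = hf = (6.626×10⁻³⁴ J·s)(1.863e+15 Hz)
E_photon = 7.7047 eV

Then, the maximum kinetic energy:
KE_max = E_photon - φ = 7.7047 eV - 3.39 eV = 4.3147 eV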